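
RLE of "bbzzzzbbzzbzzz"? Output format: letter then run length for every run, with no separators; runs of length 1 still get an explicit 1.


String: "bbzzzzbbzzbzzz"
Scanning for consecutive runs:
  'b' x 2
  'z' x 4
  'b' x 2
  'z' x 2
  'b' x 1
  'z' x 3
RLE = "b2z4b2z2b1z3"


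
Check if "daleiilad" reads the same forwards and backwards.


Word: "daleiilad"
Reversed: "daliielad"
Forward == Backward? daleiilad != daliielad
Palindrome = No


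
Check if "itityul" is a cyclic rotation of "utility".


Word: "utility", Candidate: "itityul"
Method: check if candidate is substring of word+word
"utilityutility" contains "itityul"? No
Is rotation = No


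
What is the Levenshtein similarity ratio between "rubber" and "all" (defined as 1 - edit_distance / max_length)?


Word 1: "rubber" (length 6)
Word 2: "all" (length 3)
One optimal edit sequence:
  1. delete 'r'  (+1)
  2. delete 'u'  (+1)
  3. delete 'b'  (+1)
  4. substitute 'b' -> 'a'  (+1)
  5. substitute 'e' -> 'l'  (+1)
  6. substitute 'r' -> 'l'  (+1)
Edit distance = 6
Max length = max(6, 3) = 6
Similarity = 1 - 6/6
= 0.0000


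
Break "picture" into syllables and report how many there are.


Word: "picture"
Syllable breakdown: pic · ture
Counting: 2 parts
= 2 syllables


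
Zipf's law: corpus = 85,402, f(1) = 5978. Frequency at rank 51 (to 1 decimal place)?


Zipf's law: f(r) = f(1) / r
f(1) = 5978
f(51) = 5978 / 51
= 117.2 occurrences


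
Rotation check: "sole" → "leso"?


Word: "sole", Candidate: "leso"
Method: check if candidate is substring of word+word
"solesole" contains "leso"? Yes
Is rotation = Yes


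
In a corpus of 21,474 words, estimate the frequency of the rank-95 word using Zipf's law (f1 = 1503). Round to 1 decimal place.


Zipf's law: f(r) = f(1) / r
f(1) = 1503
f(95) = 1503 / 95
= 15.8 occurrences


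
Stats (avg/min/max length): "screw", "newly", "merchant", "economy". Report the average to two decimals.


Lengths: "screw"=5, "newly"=5, "merchant"=8, "economy"=7
Sum = 25, Count = 4
Average = 25/4 = 6.25
= avg=6.25, min=5, max=8


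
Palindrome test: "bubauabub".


Word: "bubauabub"
Reversed: "bubauabub"
Forward == Backward? bubauabub == bubauabub
Palindrome = Yes


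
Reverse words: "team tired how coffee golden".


Original: "team tired how coffee golden"
Words (1..n): team | tired | how | coffee | golden
Reversed (n..1): golden | coffee | how | tired | team
Result = "golden coffee how tired team"


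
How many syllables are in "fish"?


Word: "fish"
Syllable breakdown: fish
Counting: 1 part
= 1 syllable


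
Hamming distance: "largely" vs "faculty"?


Comparing character by character (same length = 7):
  Pos 0: 'l' vs 'f' !=
  Pos 1: 'a' vs 'a' =
  Pos 2: 'r' vs 'c' !=
  Pos 3: 'g' vs 'u' !=
  Pos 4: 'e' vs 'l' !=
  Pos 5: 'l' vs 't' !=
  Pos 6: 'y' vs 'y' =
Hamming distance = 5


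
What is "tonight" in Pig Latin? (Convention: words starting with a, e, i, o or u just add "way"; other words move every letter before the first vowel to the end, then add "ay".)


Word: "tonight"
Starts with consonant(s) → move to end, add 'ay'
Consonant cluster: "t"
Pig Latin = "onighttay"


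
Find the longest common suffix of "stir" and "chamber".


Word 1: "stir"
Word 2: "chamber"
Comparing from end:
  Pos -1: 'r' == 'r'
  Pos -2: 'i' != 'e' (stop)
LCS = "r" (length 1)


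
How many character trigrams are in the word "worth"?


Word: "worth" (length 5)
Number of 3-grams = length - 3 + 1 = 5 - 3 + 1
= 3


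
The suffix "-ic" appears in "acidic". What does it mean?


Suffix: -ic
Example: acidic (acid + -ic)
Meaning = relating to


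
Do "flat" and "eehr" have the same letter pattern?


Pattern of "flat": [0, 1, 2, 3]
Pattern of "eehr": [0, 0, 1, 2]
Patterns do not match
Same pattern = No


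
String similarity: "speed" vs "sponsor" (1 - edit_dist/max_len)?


Word 1: "speed" (length 5)
Word 2: "sponsor" (length 7)
One optimal edit sequence:
  1. keep 's'
  2. keep 'p'
  3. insert 'o'  (+1)
  4. insert 'n'  (+1)
  5. substitute 'e' -> 's'  (+1)
  6. substitute 'e' -> 'o'  (+1)
  7. substitute 'd' -> 'r'  (+1)
Edit distance = 5
Max length = max(5, 7) = 7
Similarity = 1 - 5/7
= 0.2857


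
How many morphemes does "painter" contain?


Word: "painter"
Morphemes: paint + -er
Each morpheme carries meaning
= 2 morphemes


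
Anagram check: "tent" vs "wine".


Word 1: "tent" → sorted: entt
Word 2: "wine" → sorted: einw
Same letters? entt != einw
Anagram = No


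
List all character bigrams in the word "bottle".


Word: "bottle" (length 6)
Number of bigrams = 6 - 2 + 1 = 5
  Position 0: "bo"
  Position 1: "ot"
  Position 2: "tt"
  Position 3: "tl"
  Position 4: "le"
Bigrams = "bo", "ot", "tt", "tl", "le"


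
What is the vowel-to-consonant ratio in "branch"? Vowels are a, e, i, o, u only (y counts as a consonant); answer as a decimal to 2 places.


Word: "branch"
Vowels (a,e,i,o,u): 1
Consonants: 5
Ratio = 1/5
= 0.20


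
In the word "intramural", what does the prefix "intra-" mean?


Prefix: intra-
Example: intramural (intra- + mural)
Meaning = within


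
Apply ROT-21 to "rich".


Word: "rich"
Shift: 21
Each letter → (letter + shift) mod 26:
  'r' (17) + 21 = 12 → 'm'
  'i' (8) + 21 = 3 → 'd'
  'c' (2) + 21 = 23 → 'x'
  'h' (7) + 21 = 2 → 'c'
Result = "mdxc"


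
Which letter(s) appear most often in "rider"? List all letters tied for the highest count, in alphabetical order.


Word: "rider"
Letter counts:
  'd': 1
  'e': 1
  'i': 1
  'r': 2
Maximum count = 2
Most frequent = 'r' (2 times each)


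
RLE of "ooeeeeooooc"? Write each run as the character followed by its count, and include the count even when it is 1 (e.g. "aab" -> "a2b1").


String: "ooeeeeooooc"
Scanning for consecutive runs:
  'o' x 2
  'e' x 4
  'o' x 4
  'c' x 1
RLE = "o2e4o4c1"


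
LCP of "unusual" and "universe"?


Word 1: "unusual"
Word 2: "universe"
Comparing from start:
  Pos 0: 'u' == 'u'
  Pos 1: 'n' == 'n'
  Pos 2: 'u' != 'i' (stop)
LCP = "un" (length 2)


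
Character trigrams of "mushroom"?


Word: "mushroom" (length 8)
Number of trigrams = 8 - 3 + 1 = 6
  Position 0: "mus"
  Position 1: "ush"
  Position 2: "shr"
  Position 3: "hro"
  Position 4: "roo"
  Position 5: "oom"
Trigrams = "mus", "ush", "shr", "hro", "roo", "oom"


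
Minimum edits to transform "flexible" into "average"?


Word 1: "flexible" (length 8)
Word 2: "average" (length 7)
One optimal edit sequence (insert/delete/substitute each cost 1):
  1. substitute 'f' -> 'a'  (+1)
  2. substitute 'l' -> 'v'  (+1)
  3. keep 'e'
  4. delete 'x'  (+1)
  5. substitute 'i' -> 'r'  (+1)
  6. substitute 'b' -> 'a'  (+1)
  7. substitute 'l' -> 'g'  (+1)
  8. keep 'e'
Total edit operations: 6
Edit distance = 6


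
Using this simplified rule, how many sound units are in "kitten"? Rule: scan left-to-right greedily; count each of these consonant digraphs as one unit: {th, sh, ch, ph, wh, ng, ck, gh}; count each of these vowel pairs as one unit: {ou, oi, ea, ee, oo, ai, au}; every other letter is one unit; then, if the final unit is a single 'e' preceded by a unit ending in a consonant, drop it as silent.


Word: "kitten" (6 letters)
Left-to-right scan:
  1. 'k' (letter)
  2. 'i' (letter)
  3. 't' (letter)
  4. 't' (letter)
  5. 'e' (letter)
  6. 'n' (letter)
Units from scan: 6
Sound units = 6 units


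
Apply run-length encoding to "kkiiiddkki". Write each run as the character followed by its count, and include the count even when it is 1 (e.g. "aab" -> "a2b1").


String: "kkiiiddkki"
Scanning for consecutive runs:
  'k' x 2
  'i' x 3
  'd' x 2
  'k' x 2
  'i' x 1
RLE = "k2i3d2k2i1"


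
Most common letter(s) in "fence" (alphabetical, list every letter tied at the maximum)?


Word: "fence"
Letter counts:
  'c': 1
  'e': 2
  'f': 1
  'n': 1
Maximum count = 2
Most frequent = 'e' (2 times each)


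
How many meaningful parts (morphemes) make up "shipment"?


Word: "shipment"
Morphemes: ship | -ment
Each morpheme carries meaning
= 2 morphemes


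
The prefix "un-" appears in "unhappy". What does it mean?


Prefix: un-
Example: unhappy = un- + happy
Meaning = not / reverse


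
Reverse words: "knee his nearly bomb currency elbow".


Original: "knee his nearly bomb currency elbow"
Words (1..n): knee | his | nearly | bomb | currency | elbow
Reversed (n..1): elbow | currency | bomb | nearly | his | knee
Result = "elbow currency bomb nearly his knee"


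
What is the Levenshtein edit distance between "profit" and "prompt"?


Word 1: "profit" (length 6)
Word 2: "prompt" (length 6)
One optimal edit sequence (insert/delete/substitute each cost 1):
  1. keep 'p'
  2. keep 'r'
  3. keep 'o'
  4. substitute 'f' -> 'm'  (+1)
  5. substitute 'i' -> 'p'  (+1)
  6. keep 't'
Total edit operations: 2
Edit distance = 2


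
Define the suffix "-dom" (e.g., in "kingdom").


Suffix: -dom
As in: kingdom -> king + -dom
Meaning = state / realm


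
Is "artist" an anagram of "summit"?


Word 1: "summit" → sorted: immstu
Word 2: "artist" → sorted: airstt
Same letters? immstu != airstt
Anagram = No


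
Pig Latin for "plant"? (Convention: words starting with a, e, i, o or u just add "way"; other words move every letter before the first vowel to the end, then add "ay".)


Word: "plant"
Starts with consonant(s) → move to end, add 'ay'
Consonant cluster: "pl"
Pig Latin = "antplay"


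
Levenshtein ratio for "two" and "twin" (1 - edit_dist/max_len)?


Word 1: "two" (length 3)
Word 2: "twin" (length 4)
One optimal edit sequence:
  1. keep 't'
  2. keep 'w'
  3. insert 'i'  (+1)
  4. substitute 'o' -> 'n'  (+1)
Edit distance = 2
Max length = max(3, 4) = 4
Similarity = 1 - 2/4
= 0.5000


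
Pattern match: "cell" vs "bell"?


Pattern of "cell": [0, 1, 2, 2]
Pattern of "bell": [0, 1, 2, 2]
Patterns match
Same pattern = Yes


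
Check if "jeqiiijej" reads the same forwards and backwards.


Word: "jeqiiijej"
Reversed: "jejiiiqej"
Forward == Backward? jeqiiijej != jejiiiqej
Palindrome = No


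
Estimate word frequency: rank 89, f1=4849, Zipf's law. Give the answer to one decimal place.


Zipf's law: f(r) = f(1) / r
f(1) = 4849
f(89) = 4849 / 89
= 54.5 occurrences


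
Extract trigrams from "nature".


Word: "nature" (length 6)
Number of trigrams = 6 - 3 + 1 = 4
  Position 0: "nat"
  Position 1: "atu"
  Position 2: "tur"
  Position 3: "ure"
Trigrams = "nat", "atu", "tur", "ure"


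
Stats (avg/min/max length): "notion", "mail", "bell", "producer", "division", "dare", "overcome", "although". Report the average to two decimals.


Lengths: "notion"=6, "mail"=4, "bell"=4, "producer"=8, "division"=8, "dare"=4, "overcome"=8, "although"=8
Sum = 50, Count = 8
Average = 50/8 = 6.25
= avg=6.25, min=4, max=8


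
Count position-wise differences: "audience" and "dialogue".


Comparing character by character (same length = 8):
  Pos 0: 'a' vs 'd' !=
  Pos 1: 'u' vs 'i' !=
  Pos 2: 'd' vs 'a' !=
  Pos 3: 'i' vs 'l' !=
  Pos 4: 'e' vs 'o' !=
  Pos 5: 'n' vs 'g' !=
  Pos 6: 'c' vs 'u' !=
  Pos 7: 'e' vs 'e' =
Hamming distance = 7


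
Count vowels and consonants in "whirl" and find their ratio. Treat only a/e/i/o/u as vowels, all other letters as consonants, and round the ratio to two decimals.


Word: "whirl"
Vowels (a,e,i,o,u): 1
Consonants: 4
Ratio = 1/4
= 0.25


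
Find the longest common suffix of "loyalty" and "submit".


Word 1: "loyalty"
Word 2: "submit"
Comparing from end:
  Pos -1: 'y' != 't' (stop)
LCS = "" (length 0)


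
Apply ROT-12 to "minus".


Word: "minus"
Shift: 12
Each letter → (letter + shift) mod 26:
  'm' (12) + 12 = 24 → 'y'
  'i' (8) + 12 = 20 → 'u'
  'n' (13) + 12 = 25 → 'z'
  'u' (20) + 12 = 6 → 'g'
  's' (18) + 12 = 4 → 'e'
Result = "yuzge"


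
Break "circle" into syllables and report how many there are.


Word: "circle"
Syllable breakdown: cir · cle
Counting: 2 parts
= 2 syllables


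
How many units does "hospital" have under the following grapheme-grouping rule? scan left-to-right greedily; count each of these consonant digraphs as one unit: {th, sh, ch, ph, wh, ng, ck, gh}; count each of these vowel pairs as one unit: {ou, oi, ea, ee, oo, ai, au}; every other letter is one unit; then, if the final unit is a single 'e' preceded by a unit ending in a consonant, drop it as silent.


Word: "hospital" (8 letters)
Left-to-right scan:
  [1] 'h' (letter)
  [2] 'o' (letter)
  [3] 's' (letter)
  [4] 'p' (letter)
  [5] 'i' (letter)
  [6] 't' (letter)
  [7] 'a' (letter)
  [8] 'l' (letter)
Units from scan: 8
Sound units = 8 units


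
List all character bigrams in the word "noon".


Word: "noon" (length 4)
Number of bigrams = 4 - 2 + 1 = 3
  Position 0: "no"
  Position 1: "oo"
  Position 2: "on"
Bigrams = "no", "oo", "on"


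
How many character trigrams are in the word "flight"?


Word: "flight" (length 6)
Number of 3-grams = length - 3 + 1 = 6 - 3 + 1
= 4


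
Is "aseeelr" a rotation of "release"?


Word: "release", Candidate: "aseeelr"
Method: check if candidate is substring of word+word
"releaserelease" contains "aseeelr"? No
Is rotation = No


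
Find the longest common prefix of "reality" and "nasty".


Word 1: "reality"
Word 2: "nasty"
Comparing from start:
  Pos 0: 'r' != 'n' (stop)
LCP = "" (length 0)


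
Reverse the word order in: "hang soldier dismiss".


Original: "hang soldier dismiss"
Words (1..n): hang | soldier | dismiss
Reversed (n..1): dismiss | soldier | hang
Result = "dismiss soldier hang"


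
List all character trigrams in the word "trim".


Word: "trim" (length 4)
Number of trigrams = 4 - 3 + 1 = 2
  Position 0: "tri"
  Position 1: "rim"
Trigrams = "tri", "rim"


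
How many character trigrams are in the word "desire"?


Word: "desire" (length 6)
Number of 3-grams = length - 3 + 1 = 6 - 3 + 1
= 4


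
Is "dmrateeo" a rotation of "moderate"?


Word: "moderate", Candidate: "dmrateeo"
Method: check if candidate is substring of word+word
"moderatemoderate" contains "dmrateeo"? No
Is rotation = No


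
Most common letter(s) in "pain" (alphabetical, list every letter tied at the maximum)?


Word: "pain"
Letter counts:
  'a': 1
  'i': 1
  'n': 1
  'p': 1
Maximum count = 1
Most frequent = 'a', 'i', 'n', 'p' (1 time each)


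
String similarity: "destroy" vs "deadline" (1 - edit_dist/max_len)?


Word 1: "destroy" (length 7)
Word 2: "deadline" (length 8)
One optimal edit sequence:
  1. keep 'd'
  2. keep 'e'
  3. insert 'a'  (+1)
  4. substitute 's' -> 'd'  (+1)
  5. substitute 't' -> 'l'  (+1)
  6. substitute 'r' -> 'i'  (+1)
  7. substitute 'o' -> 'n'  (+1)
  8. substitute 'y' -> 'e'  (+1)
Edit distance = 6
Max length = max(7, 8) = 8
Similarity = 1 - 6/8
= 0.2500


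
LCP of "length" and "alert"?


Word 1: "length"
Word 2: "alert"
Comparing from start:
  Pos 0: 'l' != 'a' (stop)
LCP = "" (length 0)


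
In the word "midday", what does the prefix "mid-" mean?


Prefix: mid-
Example: midday = mid- + day
Meaning = middle


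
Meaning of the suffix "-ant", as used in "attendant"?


Suffix: -ant
Example: attendant = attend + -ant
Meaning = one who / that which


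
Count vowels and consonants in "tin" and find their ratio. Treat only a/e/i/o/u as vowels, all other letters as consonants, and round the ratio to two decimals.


Word: "tin"
Vowels (a,e,i,o,u): 1
Consonants: 2
Ratio = 1/2
= 0.50


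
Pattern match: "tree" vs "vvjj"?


Pattern of "tree": [0, 1, 2, 2]
Pattern of "vvjj": [0, 0, 1, 1]
Patterns do not match
Same pattern = No


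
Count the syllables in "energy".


Word: "energy"
Syllable breakdown: en | er | gy
Counting: 3 parts
= 3 syllables


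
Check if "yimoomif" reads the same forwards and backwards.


Word: "yimoomif"
Reversed: "fimoomiy"
Forward == Backward? yimoomif != fimoomiy
Palindrome = No


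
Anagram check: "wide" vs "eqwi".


Word 1: "wide" → sorted: deiw
Word 2: "eqwi" → sorted: eiqw
Same letters? deiw != eiqw
Anagram = No


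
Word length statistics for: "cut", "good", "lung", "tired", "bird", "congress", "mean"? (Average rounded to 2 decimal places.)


Lengths: "cut"=3, "good"=4, "lung"=4, "tired"=5, "bird"=4, "congress"=8, "mean"=4
Sum = 32, Count = 7
Average = 32/7 = 4.57
= avg=4.57, min=3, max=8


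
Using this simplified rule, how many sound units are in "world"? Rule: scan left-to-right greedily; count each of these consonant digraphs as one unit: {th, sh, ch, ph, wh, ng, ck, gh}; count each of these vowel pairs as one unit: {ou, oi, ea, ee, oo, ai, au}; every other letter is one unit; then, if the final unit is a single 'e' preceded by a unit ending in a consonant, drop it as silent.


Word: "world" (5 letters)
Left-to-right scan:
  [1] 'w' (letter)
  [2] 'o' (letter)
  [3] 'r' (letter)
  [4] 'l' (letter)
  [5] 'd' (letter)
Units from scan: 5
Sound units = 5 units


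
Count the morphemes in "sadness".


Word: "sadness"
Morphemes: sad / -ness
Each morpheme carries meaning
= 2 morphemes


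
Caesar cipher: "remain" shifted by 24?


Word: "remain"
Shift: 24
Each letter → (letter + shift) mod 26:
  'r' (17) + 24 = 15 → 'p'
  'e' (4) + 24 = 2 → 'c'
  'm' (12) + 24 = 10 → 'k'
  'a' (0) + 24 = 24 → 'y'
  'i' (8) + 24 = 6 → 'g'
  'n' (13) + 24 = 11 → 'l'
Result = "pckygl"


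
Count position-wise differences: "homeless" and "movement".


Comparing character by character (same length = 8):
  Pos 0: 'h' vs 'm' !=
  Pos 1: 'o' vs 'o' =
  Pos 2: 'm' vs 'v' !=
  Pos 3: 'e' vs 'e' =
  Pos 4: 'l' vs 'm' !=
  Pos 5: 'e' vs 'e' =
  Pos 6: 's' vs 'n' !=
  Pos 7: 's' vs 't' !=
Hamming distance = 5


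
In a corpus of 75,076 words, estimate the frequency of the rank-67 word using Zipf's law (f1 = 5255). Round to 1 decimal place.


Zipf's law: f(r) = f(1) / r
f(1) = 5255
f(67) = 5255 / 67
= 78.4 occurrences


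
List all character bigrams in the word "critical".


Word: "critical" (length 8)
Number of bigrams = 8 - 2 + 1 = 7
  Position 0: "cr"
  Position 1: "ri"
  Position 2: "it"
  Position 3: "ti"
  Position 4: "ic"
  Position 5: "ca"
  Position 6: "al"
Bigrams = "cr", "ri", "it", "ti", "ic", "ca", "al"


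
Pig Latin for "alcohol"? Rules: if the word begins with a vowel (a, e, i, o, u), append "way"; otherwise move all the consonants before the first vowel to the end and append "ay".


Word: "alcohol"
Starts with vowel → add 'way'
Pig Latin = "alcoholway"


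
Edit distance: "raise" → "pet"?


Word 1: "raise" (length 5)
Word 2: "pet" (length 3)
One optimal edit sequence (insert/delete/substitute each cost 1):
  1. delete 'r'  (+1)
  2. delete 'a'  (+1)
  3. substitute 'i' -> 'p'  (+1)
  4. substitute 's' -> 'e'  (+1)
  5. substitute 'e' -> 't'  (+1)
Total edit operations: 5
Edit distance = 5


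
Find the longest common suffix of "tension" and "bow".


Word 1: "tension"
Word 2: "bow"
Comparing from end:
  Pos -1: 'n' != 'w' (stop)
LCS = "" (length 0)


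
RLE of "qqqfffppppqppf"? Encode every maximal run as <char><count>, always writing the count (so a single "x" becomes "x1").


String: "qqqfffppppqppf"
Scanning for consecutive runs:
  'q' x 3
  'f' x 3
  'p' x 4
  'q' x 1
  'p' x 2
  'f' x 1
RLE = "q3f3p4q1p2f1"


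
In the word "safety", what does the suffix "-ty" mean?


Suffix: -ty
Example: safety (safe + -ty)
Meaning = quality of


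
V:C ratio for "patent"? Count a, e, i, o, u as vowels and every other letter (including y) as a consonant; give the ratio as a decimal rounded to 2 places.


Word: "patent"
Vowels (a,e,i,o,u): 2
Consonants: 4
Ratio = 2/4
= 0.50


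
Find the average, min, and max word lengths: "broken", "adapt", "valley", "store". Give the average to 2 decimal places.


Lengths: "broken"=6, "adapt"=5, "valley"=6, "store"=5
Sum = 22, Count = 4
Average = 22/4 = 5.50
= avg=5.50, min=5, max=6


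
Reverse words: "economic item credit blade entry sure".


Original: "economic item credit blade entry sure"
Words (1..n): economic | item | credit | blade | entry | sure
Reversed (n..1): sure | entry | blade | credit | item | economic
Result = "sure entry blade credit item economic"


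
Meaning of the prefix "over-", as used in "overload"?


Prefix: over-
Example: overload = over- + load
Meaning = excessive


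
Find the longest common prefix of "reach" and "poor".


Word 1: "reach"
Word 2: "poor"
Comparing from start:
  Pos 0: 'r' != 'p' (stop)
LCP = "" (length 0)


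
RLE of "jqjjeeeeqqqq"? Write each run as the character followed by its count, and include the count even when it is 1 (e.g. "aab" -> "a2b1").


String: "jqjjeeeeqqqq"
Scanning for consecutive runs:
  'j' x 1
  'q' x 1
  'j' x 2
  'e' x 4
  'q' x 4
RLE = "j1q1j2e4q4"


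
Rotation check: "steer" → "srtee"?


Word: "steer", Candidate: "srtee"
Method: check if candidate is substring of word+word
"steersteer" contains "srtee"? No
Is rotation = No


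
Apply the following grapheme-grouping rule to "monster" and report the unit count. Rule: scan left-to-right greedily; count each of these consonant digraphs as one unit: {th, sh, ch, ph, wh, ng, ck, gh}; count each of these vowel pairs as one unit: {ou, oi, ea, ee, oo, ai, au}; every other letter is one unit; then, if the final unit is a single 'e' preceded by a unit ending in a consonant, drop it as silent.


Word: "monster" (7 letters)
Left-to-right scan:
  (1) 'm' (letter)
  (2) 'o' (letter)
  (3) 'n' (letter)
  (4) 's' (letter)
  (5) 't' (letter)
  (6) 'e' (letter)
  (7) 'r' (letter)
Units from scan: 7
Sound units = 7 units


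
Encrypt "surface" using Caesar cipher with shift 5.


Word: "surface"
Shift: 5
Each letter → (letter + shift) mod 26:
  's' (18) + 5 = 23 → 'x'
  'u' (20) + 5 = 25 → 'z'
  'r' (17) + 5 = 22 → 'w'
  'f' (5) + 5 = 10 → 'k'
  'a' (0) + 5 = 5 → 'f'
  'c' (2) + 5 = 7 → 'h'
  'e' (4) + 5 = 9 → 'j'
Result = "xzwkfhj"


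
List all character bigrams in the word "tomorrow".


Word: "tomorrow" (length 8)
Number of bigrams = 8 - 2 + 1 = 7
  Position 0: "to"
  Position 1: "om"
  Position 2: "mo"
  Position 3: "or"
  Position 4: "rr"
  Position 5: "ro"
  Position 6: "ow"
Bigrams = "to", "om", "mo", "or", "rr", "ro", "ow"


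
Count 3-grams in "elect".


Word: "elect" (length 5)
Number of 3-grams = length - 3 + 1 = 5 - 3 + 1
= 3


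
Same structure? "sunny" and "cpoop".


Pattern of "sunny": [0, 1, 2, 2, 3]
Pattern of "cpoop": [0, 1, 2, 2, 1]
Patterns do not match
Same pattern = No


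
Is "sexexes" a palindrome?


Word: "sexexes"
Reversed: "sexexes"
Forward == Backward? sexexes == sexexes
Palindrome = Yes


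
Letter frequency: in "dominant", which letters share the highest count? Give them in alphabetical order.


Word: "dominant"
Letter counts:
  'a': 1
  'd': 1
  'i': 1
  'm': 1
  'n': 2
  'o': 1
  't': 1
Maximum count = 2
Most frequent = 'n' (2 times each)


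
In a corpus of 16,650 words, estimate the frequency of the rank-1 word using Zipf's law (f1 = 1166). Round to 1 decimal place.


Zipf's law: f(r) = f(1) / r
f(1) = 1166
f(1) = 1166 / 1
= 1166.0 occurrences


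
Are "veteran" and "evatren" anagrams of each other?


Word 1: "veteran" → sorted: aeenrtv
Word 2: "evatren" → sorted: aeenrtv
Same letters? aeenrtv == aeenrtv
Anagram = Yes


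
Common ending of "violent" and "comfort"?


Word 1: "violent"
Word 2: "comfort"
Comparing from end:
  Pos -1: 't' == 't'
  Pos -2: 'n' != 'r' (stop)
LCS = "t" (length 1)


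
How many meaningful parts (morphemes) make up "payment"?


Word: "payment"
Morphemes: pay / -ment
Each morpheme carries meaning
= 2 morphemes


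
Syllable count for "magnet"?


Word: "magnet"
Syllable breakdown: mag | net
Counting: 2 parts
= 2 syllables


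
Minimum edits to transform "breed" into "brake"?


Word 1: "breed" (length 5)
Word 2: "brake" (length 5)
One optimal edit sequence (insert/delete/substitute each cost 1):
  1. keep 'b'
  2. keep 'r'
  3. substitute 'e' -> 'a'  (+1)
  4. substitute 'e' -> 'k'  (+1)
  5. substitute 'd' -> 'e'  (+1)
Total edit operations: 3
Edit distance = 3


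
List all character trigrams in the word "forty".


Word: "forty" (length 5)
Number of trigrams = 5 - 3 + 1 = 3
  Position 0: "for"
  Position 1: "ort"
  Position 2: "rty"
Trigrams = "for", "ort", "rty"


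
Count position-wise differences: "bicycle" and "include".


Comparing character by character (same length = 7):
  Pos 0: 'b' vs 'i' !=
  Pos 1: 'i' vs 'n' !=
  Pos 2: 'c' vs 'c' =
  Pos 3: 'y' vs 'l' !=
  Pos 4: 'c' vs 'u' !=
  Pos 5: 'l' vs 'd' !=
  Pos 6: 'e' vs 'e' =
Hamming distance = 5


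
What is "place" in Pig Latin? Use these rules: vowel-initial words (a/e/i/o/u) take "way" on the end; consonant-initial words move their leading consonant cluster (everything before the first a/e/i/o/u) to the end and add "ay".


Word: "place"
Starts with consonant(s) → move to end, add 'ay'
Consonant cluster: "pl"
Pig Latin = "aceplay"


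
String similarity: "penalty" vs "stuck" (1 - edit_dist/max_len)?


Word 1: "penalty" (length 7)
Word 2: "stuck" (length 5)
One optimal edit sequence:
  1. delete 'p'  (+1)
  2. delete 'e'  (+1)
  3. substitute 'n' -> 's'  (+1)
  4. substitute 'a' -> 't'  (+1)
  5. substitute 'l' -> 'u'  (+1)
  6. substitute 't' -> 'c'  (+1)
  7. substitute 'y' -> 'k'  (+1)
Edit distance = 7
Max length = max(7, 5) = 7
Similarity = 1 - 7/7
= 0.0000


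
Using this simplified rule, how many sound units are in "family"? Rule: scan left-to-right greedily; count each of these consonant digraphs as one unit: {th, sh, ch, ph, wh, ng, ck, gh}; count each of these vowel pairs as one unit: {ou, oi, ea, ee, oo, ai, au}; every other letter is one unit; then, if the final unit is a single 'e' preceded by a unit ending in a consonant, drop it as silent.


Word: "family" (6 letters)
Left-to-right scan:
  1. 'f' (letter)
  2. 'a' (letter)
  3. 'm' (letter)
  4. 'i' (letter)
  5. 'l' (letter)
  6. 'y' (letter)
Units from scan: 6
Sound units = 6 units


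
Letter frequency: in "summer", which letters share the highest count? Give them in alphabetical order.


Word: "summer"
Letter counts:
  'e': 1
  'm': 2
  'r': 1
  's': 1
  'u': 1
Maximum count = 2
Most frequent = 'm' (2 times each)


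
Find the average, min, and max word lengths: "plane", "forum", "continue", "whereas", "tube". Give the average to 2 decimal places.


Lengths: "plane"=5, "forum"=5, "continue"=8, "whereas"=7, "tube"=4
Sum = 29, Count = 5
Average = 29/5 = 5.80
= avg=5.80, min=4, max=8


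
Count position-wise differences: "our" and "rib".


Comparing character by character (same length = 3):
  Pos 0: 'o' vs 'r' !=
  Pos 1: 'u' vs 'i' !=
  Pos 2: 'r' vs 'b' !=
Hamming distance = 3


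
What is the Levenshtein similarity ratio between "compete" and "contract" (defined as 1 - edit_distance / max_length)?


Word 1: "compete" (length 7)
Word 2: "contract" (length 8)
One optimal edit sequence:
  1. keep 'c'
  2. keep 'o'
  3. insert 'n'  (+1)
  4. substitute 'm' -> 't'  (+1)
  5. substitute 'p' -> 'r'  (+1)
  6. substitute 'e' -> 'a'  (+1)
  7. substitute 't' -> 'c'  (+1)
  8. substitute 'e' -> 't'  (+1)
Edit distance = 6
Max length = max(7, 8) = 8
Similarity = 1 - 6/8
= 0.2500


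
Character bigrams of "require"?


Word: "require" (length 7)
Number of bigrams = 7 - 2 + 1 = 6
  Position 0: "re"
  Position 1: "eq"
  Position 2: "qu"
  Position 3: "ui"
  Position 4: "ir"
  Position 5: "re"
Bigrams = "re", "eq", "qu", "ui", "ir", "re"


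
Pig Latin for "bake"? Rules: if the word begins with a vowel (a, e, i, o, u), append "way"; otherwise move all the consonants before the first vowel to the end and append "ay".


Word: "bake"
Starts with consonant(s) → move to end, add 'ay'
Consonant cluster: "b"
Pig Latin = "akebay"


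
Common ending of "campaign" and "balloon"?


Word 1: "campaign"
Word 2: "balloon"
Comparing from end:
  Pos -1: 'n' == 'n'
  Pos -2: 'g' != 'o' (stop)
LCS = "n" (length 1)


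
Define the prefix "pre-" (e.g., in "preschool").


Prefix: pre-
Example: preschool (pre- + school)
Meaning = before


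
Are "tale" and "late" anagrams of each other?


Word 1: "tale" → sorted: aelt
Word 2: "late" → sorted: aelt
Same letters? aelt == aelt
Anagram = Yes


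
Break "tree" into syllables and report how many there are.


Word: "tree"
Syllable breakdown: tree
Counting: 1 part
= 1 syllable


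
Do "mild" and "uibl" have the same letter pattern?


Pattern of "mild": [0, 1, 2, 3]
Pattern of "uibl": [0, 1, 2, 3]
Patterns match
Same pattern = Yes


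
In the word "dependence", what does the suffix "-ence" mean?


Suffix: -ence
As in: dependence -> depend + -ence
Meaning = state of


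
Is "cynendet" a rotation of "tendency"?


Word: "tendency", Candidate: "cynendet"
Method: check if candidate is substring of word+word
"tendencytendency" contains "cynendet"? No
Is rotation = No


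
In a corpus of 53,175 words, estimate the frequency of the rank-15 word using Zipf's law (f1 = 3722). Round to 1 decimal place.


Zipf's law: f(r) = f(1) / r
f(1) = 3722
f(15) = 3722 / 15
= 248.1 occurrences


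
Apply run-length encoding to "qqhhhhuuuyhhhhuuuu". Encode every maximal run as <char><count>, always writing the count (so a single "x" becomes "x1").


String: "qqhhhhuuuyhhhhuuuu"
Scanning for consecutive runs:
  'q' x 2
  'h' x 4
  'u' x 3
  'y' x 1
  'h' x 4
  'u' x 4
RLE = "q2h4u3y1h4u4"


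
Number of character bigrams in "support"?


Word: "support" (length 7)
Number of 2-grams = length - 2 + 1 = 7 - 2 + 1
= 6


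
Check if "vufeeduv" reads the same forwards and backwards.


Word: "vufeeduv"
Reversed: "vudeefuv"
Forward == Backward? vufeeduv != vudeefuv
Palindrome = No


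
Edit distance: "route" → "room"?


Word 1: "route" (length 5)
Word 2: "room" (length 4)
One optimal edit sequence (insert/delete/substitute each cost 1):
  1. keep 'r'
  2. keep 'o'
  3. delete 'u'  (+1)
  4. substitute 't' -> 'o'  (+1)
  5. substitute 'e' -> 'm'  (+1)
Total edit operations: 3
Edit distance = 3


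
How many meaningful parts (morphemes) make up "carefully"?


Word: "carefully"
Morphemes: care | -ful | -ly
Each morpheme carries meaning
= 3 morphemes


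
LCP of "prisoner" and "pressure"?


Word 1: "prisoner"
Word 2: "pressure"
Comparing from start:
  Pos 0: 'p' == 'p'
  Pos 1: 'r' == 'r'
  Pos 2: 'i' != 'e' (stop)
LCP = "pr" (length 2)


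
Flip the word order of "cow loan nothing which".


Original: "cow loan nothing which"
Words (1..n): cow | loan | nothing | which
Reversed (n..1): which | nothing | loan | cow
Result = "which nothing loan cow"


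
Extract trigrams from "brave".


Word: "brave" (length 5)
Number of trigrams = 5 - 3 + 1 = 3
  Position 0: "bra"
  Position 1: "rav"
  Position 2: "ave"
Trigrams = "bra", "rav", "ave"


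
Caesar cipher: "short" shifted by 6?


Word: "short"
Shift: 6
Each letter → (letter + shift) mod 26:
  's' (18) + 6 = 24 → 'y'
  'h' (7) + 6 = 13 → 'n'
  'o' (14) + 6 = 20 → 'u'
  'r' (17) + 6 = 23 → 'x'
  't' (19) + 6 = 25 → 'z'
Result = "ynuxz"


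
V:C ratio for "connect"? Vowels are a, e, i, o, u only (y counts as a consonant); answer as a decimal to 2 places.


Word: "connect"
Vowels (a,e,i,o,u): 2
Consonants: 5
Ratio = 2/5
= 0.40


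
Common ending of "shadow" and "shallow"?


Word 1: "shadow"
Word 2: "shallow"
Comparing from end:
  Pos -1: 'w' == 'w'
  Pos -2: 'o' == 'o'
  Pos -3: 'd' != 'l' (stop)
LCS = "ow" (length 2)


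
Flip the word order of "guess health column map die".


Original: "guess health column map die"
Words (1..n): guess | health | column | map | die
Reversed (n..1): die | map | column | health | guess
Result = "die map column health guess"


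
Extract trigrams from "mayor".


Word: "mayor" (length 5)
Number of trigrams = 5 - 3 + 1 = 3
  Position 0: "may"
  Position 1: "ayo"
  Position 2: "yor"
Trigrams = "may", "ayo", "yor"


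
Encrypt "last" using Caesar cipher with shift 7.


Word: "last"
Shift: 7
Each letter → (letter + shift) mod 26:
  'l' (11) + 7 = 18 → 's'
  'a' (0) + 7 = 7 → 'h'
  's' (18) + 7 = 25 → 'z'
  't' (19) + 7 = 0 → 'a'
Result = "shza"


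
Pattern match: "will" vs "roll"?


Pattern of "will": [0, 1, 2, 2]
Pattern of "roll": [0, 1, 2, 2]
Patterns match
Same pattern = Yes


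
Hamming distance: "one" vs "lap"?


Comparing character by character (same length = 3):
  Pos 0: 'o' vs 'l' !=
  Pos 1: 'n' vs 'a' !=
  Pos 2: 'e' vs 'p' !=
Hamming distance = 3


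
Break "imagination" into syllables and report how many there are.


Word: "imagination"
Syllable breakdown: i-mag-i-na-tion
Counting: 5 parts
= 5 syllables


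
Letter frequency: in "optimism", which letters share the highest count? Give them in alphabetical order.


Word: "optimism"
Letter counts:
  'i': 2
  'm': 2
  'o': 1
  'p': 1
  's': 1
  't': 1
Maximum count = 2
Most frequent = 'i', 'm' (2 times each)


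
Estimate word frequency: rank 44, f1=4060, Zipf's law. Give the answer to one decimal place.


Zipf's law: f(r) = f(1) / r
f(1) = 4060
f(44) = 4060 / 44
= 92.3 occurrences


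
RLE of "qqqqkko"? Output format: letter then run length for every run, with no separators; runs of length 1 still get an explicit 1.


String: "qqqqkko"
Scanning for consecutive runs:
  'q' x 4
  'k' x 2
  'o' x 1
RLE = "q4k2o1"


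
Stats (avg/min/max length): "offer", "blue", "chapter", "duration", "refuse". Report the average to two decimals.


Lengths: "offer"=5, "blue"=4, "chapter"=7, "duration"=8, "refuse"=6
Sum = 30, Count = 5
Average = 30/5 = 6.00
= avg=6.00, min=4, max=8


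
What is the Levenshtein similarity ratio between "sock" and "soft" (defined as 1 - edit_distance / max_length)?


Word 1: "sock" (length 4)
Word 2: "soft" (length 4)
One optimal edit sequence:
  1. keep 's'
  2. keep 'o'
  3. substitute 'c' -> 'f'  (+1)
  4. substitute 'k' -> 't'  (+1)
Edit distance = 2
Max length = max(4, 4) = 4
Similarity = 1 - 2/4
= 0.5000


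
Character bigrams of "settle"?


Word: "settle" (length 6)
Number of bigrams = 6 - 2 + 1 = 5
  Position 0: "se"
  Position 1: "et"
  Position 2: "tt"
  Position 3: "tl"
  Position 4: "le"
Bigrams = "se", "et", "tt", "tl", "le"


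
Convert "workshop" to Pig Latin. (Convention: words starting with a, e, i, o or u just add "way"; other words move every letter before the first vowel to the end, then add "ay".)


Word: "workshop"
Starts with consonant(s) → move to end, add 'ay'
Consonant cluster: "w"
Pig Latin = "orkshopway"


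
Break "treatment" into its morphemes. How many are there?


Word: "treatment"
Morphemes: treat / -ment
Each morpheme carries meaning
= 2 morphemes


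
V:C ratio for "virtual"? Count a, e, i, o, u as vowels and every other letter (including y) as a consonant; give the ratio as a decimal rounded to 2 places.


Word: "virtual"
Vowels (a,e,i,o,u): 3
Consonants: 4
Ratio = 3/4
= 0.75


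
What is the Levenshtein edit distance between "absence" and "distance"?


Word 1: "absence" (length 7)
Word 2: "distance" (length 8)
One optimal edit sequence (insert/delete/substitute each cost 1):
  1. substitute 'a' -> 'd'  (+1)
  2. substitute 'b' -> 'i'  (+1)
  3. keep 's'
  4. insert 't'  (+1)
  5. substitute 'e' -> 'a'  (+1)
  6. keep 'n'
  7. keep 'c'
  8. keep 'e'
Total edit operations: 4
Edit distance = 4


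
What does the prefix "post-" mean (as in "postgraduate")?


Prefix: post-
Example: postgraduate (post- + graduate)
Meaning = after


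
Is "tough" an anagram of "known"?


Word 1: "known" → sorted: knnow
Word 2: "tough" → sorted: ghotu
Same letters? knnow != ghotu
Anagram = No


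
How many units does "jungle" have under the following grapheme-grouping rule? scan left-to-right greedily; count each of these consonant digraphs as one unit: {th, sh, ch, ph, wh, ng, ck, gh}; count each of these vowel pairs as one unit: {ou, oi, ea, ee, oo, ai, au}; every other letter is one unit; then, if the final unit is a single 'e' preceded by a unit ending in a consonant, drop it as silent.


Word: "jungle" (6 letters)
Left-to-right scan:
  1. 'j' (letter)
  2. 'u' (letter)
  3. 'ng' (digraph)
  4. 'l' (letter)
  5. 'e' (letter)
Units from scan: 5
Final unit is 'e' after a consonant -> drop as silent (-1)
Sound units = 4 units


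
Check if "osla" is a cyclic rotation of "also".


Word: "also", Candidate: "osla"
Method: check if candidate is substring of word+word
"alsoalso" contains "osla"? No
Is rotation = No


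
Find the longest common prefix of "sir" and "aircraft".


Word 1: "sir"
Word 2: "aircraft"
Comparing from start:
  Pos 0: 's' != 'a' (stop)
LCP = "" (length 0)


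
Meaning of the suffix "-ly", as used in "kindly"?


Suffix: -ly
As in: kindly -> kind + -ly
Meaning = in a manner


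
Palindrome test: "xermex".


Word: "xermex"
Reversed: "xemrex"
Forward == Backward? xermex != xemrex
Palindrome = No


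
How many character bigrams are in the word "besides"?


Word: "besides" (length 7)
Number of 2-grams = length - 2 + 1 = 7 - 2 + 1
= 6


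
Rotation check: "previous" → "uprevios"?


Word: "previous", Candidate: "uprevios"
Method: check if candidate is substring of word+word
"previousprevious" contains "uprevios"? No
Is rotation = No


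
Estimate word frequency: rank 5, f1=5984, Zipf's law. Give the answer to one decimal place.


Zipf's law: f(r) = f(1) / r
f(1) = 5984
f(5) = 5984 / 5
= 1196.8 occurrences


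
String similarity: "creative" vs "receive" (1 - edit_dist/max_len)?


Word 1: "creative" (length 8)
Word 2: "receive" (length 7)
One optimal edit sequence:
  1. delete 'c'  (+1)
  2. keep 'r'
  3. keep 'e'
  4. substitute 'a' -> 'c'  (+1)
  5. substitute 't' -> 'e'  (+1)
  6. keep 'i'
  7. keep 'v'
  8. keep 'e'
Edit distance = 3
Max length = max(8, 7) = 8
Similarity = 1 - 3/8
= 0.6250


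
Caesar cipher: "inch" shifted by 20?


Word: "inch"
Shift: 20
Each letter → (letter + shift) mod 26:
  'i' (8) + 20 = 2 → 'c'
  'n' (13) + 20 = 7 → 'h'
  'c' (2) + 20 = 22 → 'w'
  'h' (7) + 20 = 1 → 'b'
Result = "chwb"


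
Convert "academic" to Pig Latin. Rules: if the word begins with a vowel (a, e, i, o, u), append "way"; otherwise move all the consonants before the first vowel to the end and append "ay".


Word: "academic"
Starts with vowel → add 'way'
Pig Latin = "academicway"


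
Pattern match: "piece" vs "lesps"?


Pattern of "piece": [0, 1, 2, 3, 2]
Pattern of "lesps": [0, 1, 2, 3, 2]
Patterns match
Same pattern = Yes


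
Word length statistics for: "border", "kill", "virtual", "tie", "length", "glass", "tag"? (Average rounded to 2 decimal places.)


Lengths: "border"=6, "kill"=4, "virtual"=7, "tie"=3, "length"=6, "glass"=5, "tag"=3
Sum = 34, Count = 7
Average = 34/7 = 4.86
= avg=4.86, min=3, max=7


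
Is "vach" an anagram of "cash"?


Word 1: "cash" → sorted: achs
Word 2: "vach" → sorted: achv
Same letters? achs != achv
Anagram = No


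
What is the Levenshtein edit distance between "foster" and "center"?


Word 1: "foster" (length 6)
Word 2: "center" (length 6)
One optimal edit sequence (insert/delete/substitute each cost 1):
  1. substitute 'f' -> 'c'  (+1)
  2. substitute 'o' -> 'e'  (+1)
  3. substitute 's' -> 'n'  (+1)
  4. keep 't'
  5. keep 'e'
  6. keep 'r'
Total edit operations: 3
Edit distance = 3


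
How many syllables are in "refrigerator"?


Word: "refrigerator"
Syllable breakdown: re-frig-er-a-tor
Counting: 5 parts
= 5 syllables


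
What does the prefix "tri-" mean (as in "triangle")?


Prefix: tri-
Example: triangle (tri- + angle)
Meaning = three


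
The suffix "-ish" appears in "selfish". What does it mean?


Suffix: -ish
As in: selfish -> self + -ish
Meaning = somewhat / having the qualities of
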